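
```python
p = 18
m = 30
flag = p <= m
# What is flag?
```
Trace:
  p=18
  p=18, m=30
  p=18, m=30, flag=True

Final answer: True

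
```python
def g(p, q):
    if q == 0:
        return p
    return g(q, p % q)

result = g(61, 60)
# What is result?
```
Call trace:
g(p=61, q=60)
  g(p=60, q=1)
    g(p=1, q=0)
    -> return 1
  -> return 1
-> return 1

Final answer: 1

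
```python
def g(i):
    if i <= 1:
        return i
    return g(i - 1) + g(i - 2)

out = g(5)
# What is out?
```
Call trace (a repeated sub-call is expanded the first time; later identical calls just restate its return value):
g(i=5)
  g(i=4)
    g(i=3)
      g(i=2)
        g(i=1)
        -> return 1
        g(i=0)
        -> return 0
      -> return 1
      g(i=1)
      -> return 1
    -> return 2
    g(i=2) -> return 1  (same call as traced above)
  -> return 3
  g(i=3) -> return 2  (same call as traced above)
-> return 5

Final answer: 5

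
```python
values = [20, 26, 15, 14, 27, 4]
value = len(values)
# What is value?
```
Trace:
  values=[20, 26, 15, 14, 27, 4]
  values=[20, 26, 15, 14, 27, 4], value=6

Final answer: 6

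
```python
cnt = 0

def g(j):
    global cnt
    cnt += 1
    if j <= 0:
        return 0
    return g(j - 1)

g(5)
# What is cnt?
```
Call trace:
g(j=5)
  g(j=4)
    g(j=3)
      g(j=2)
        g(j=1)
          g(j=0)
          -> return 0
        -> return 0
      -> return 0
    -> return 0
  -> return 0
-> return 0

cnt is incremented once per call. g is entered once for each j = 5, 4, 3, 2, 1, 0 (the j <= 0 call returns without recursing), i.e. 5 + 1 calls.
cnt = 6

Final answer: 6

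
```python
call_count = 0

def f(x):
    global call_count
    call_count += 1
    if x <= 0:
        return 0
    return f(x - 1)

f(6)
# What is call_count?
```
Call trace:
f(x=6)
  f(x=5)
    f(x=4)
      f(x=3)
        f(x=2)
          f(x=1)
            f(x=0)
            -> return 0
          -> return 0
        -> return 0
      -> return 0
    -> return 0
  -> return 0
-> return 0

call_count is incremented once per call. f is entered once for each x = 6, 5, 4, 3, 2, 1, 0 (the x <= 0 call returns without recursing), i.e. 6 + 1 calls.
call_count = 7

Final answer: 7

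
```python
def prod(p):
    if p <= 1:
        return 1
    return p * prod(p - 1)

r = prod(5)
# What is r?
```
Call trace:
prod(p=5)
  prod(p=4)
    prod(p=3)
      prod(p=2)
        prod(p=1)
        -> return 1
      -> return 2
    -> return 6
  -> return 24
-> return 120

Final answer: 120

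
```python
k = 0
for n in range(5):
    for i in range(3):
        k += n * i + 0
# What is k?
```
Trace:
  k=0
  k=0, n=0, i=0
  k=0, n=0, i=1
  k=0, n=0, i=2
  k=0, n=1, i=0
  k=1, n=1, i=1
  k=3, n=1, i=2
  k=3, n=2, i=0
  k=5, n=2, i=1
  k=9, n=2, i=2
  k=9, n=3, i=0
  k=12, n=3, i=1
  k=18, n=3, i=2
  k=18, n=4, i=0
  k=22, n=4, i=1
  k=30, n=4, i=2

Final answer: 30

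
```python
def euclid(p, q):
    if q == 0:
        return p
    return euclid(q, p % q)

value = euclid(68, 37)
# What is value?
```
Call trace:
euclid(p=68, q=37)
  euclid(p=37, q=31)
    euclid(p=31, q=6)
      euclid(p=6, q=1)
        euclid(p=1, q=0)
        -> return 1
      -> return 1
    -> return 1
  -> return 1
-> return 1

Final answer: 1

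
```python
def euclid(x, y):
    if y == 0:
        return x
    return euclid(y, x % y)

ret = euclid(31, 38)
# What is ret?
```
Call trace:
euclid(x=31, y=38)
  euclid(x=38, y=31)
    euclid(x=31, y=7)
      euclid(x=7, y=3)
        euclid(x=3, y=1)
          euclid(x=1, y=0)
          -> return 1
        -> return 1
      -> return 1
    -> return 1
  -> return 1
-> return 1

Final answer: 1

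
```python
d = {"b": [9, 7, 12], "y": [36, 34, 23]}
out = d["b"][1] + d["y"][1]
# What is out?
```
Trace:
  d={'b': [9, 7, 12], 'y': [36, 34, 23]}
  d={'b': [9, 7, 12], 'y': [36, 34, 23]}, out=41

Final answer: 41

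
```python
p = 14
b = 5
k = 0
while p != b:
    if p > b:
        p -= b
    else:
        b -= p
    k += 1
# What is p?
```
Trace:
  p=14
  p=14, b=5
  p=14, b=5, k=0
  p=9, b=5, k=1
  p=4, b=5, k=2
  p=4, b=1, k=3
  p=3, b=1, k=4
  p=2, b=1, k=5
  p=1, b=1, k=6

Final answer: 1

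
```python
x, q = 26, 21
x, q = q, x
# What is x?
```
Trace:
  x=26, q=21
  x=21, q=26

Final answer: 21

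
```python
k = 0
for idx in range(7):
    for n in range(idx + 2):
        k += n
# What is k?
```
Trace:
  k=0
  k=0, idx=0, n=0
  k=1, idx=0, n=1
  k=1, idx=1, n=0
  k=2, idx=1, n=1
  k=4, idx=1, n=2
  k=4, idx=2, n=0
  k=5, idx=2, n=1
  k=7, idx=2, n=2
  k=10, idx=2, n=3
  k=10, idx=3, n=0
  k=11, idx=3, n=1
  k=13, idx=3, n=2
  k=16, idx=3, n=3
  k=20, idx=3, n=4
  k=20, idx=4, n=0
  k=21, idx=4, n=1
  k=23, idx=4, n=2
  k=26, idx=4, n=3
  k=30, idx=4, n=4
  k=35, idx=4, n=5
  k=35, idx=5, n=0
  k=36, idx=5, n=1
  k=38, idx=5, n=2
  k=41, idx=5, n=3
  k=45, idx=5, n=4
  k=50, idx=5, n=5
  k=56, idx=5, n=6
  k=56, idx=6, n=0
  k=57, idx=6, n=1
  k=59, idx=6, n=2
  k=62, idx=6, n=3
  k=66, idx=6, n=4
  k=71, idx=6, n=5
  k=77, idx=6, n=6
  k=84, idx=6, n=7

Final answer: 84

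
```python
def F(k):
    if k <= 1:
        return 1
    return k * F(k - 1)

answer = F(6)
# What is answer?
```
Call trace:
F(k=6)
  F(k=5)
    F(k=4)
      F(k=3)
        F(k=2)
          F(k=1)
          -> return 1
        -> return 2
      -> return 6
    -> return 24
  -> return 120
-> return 720

Final answer: 720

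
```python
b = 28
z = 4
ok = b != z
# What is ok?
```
Trace:
  b=28
  b=28, z=4
  b=28, z=4, ok=True

Final answer: True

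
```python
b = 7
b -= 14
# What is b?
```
Trace:
  b=7
  b=-7

Final answer: -7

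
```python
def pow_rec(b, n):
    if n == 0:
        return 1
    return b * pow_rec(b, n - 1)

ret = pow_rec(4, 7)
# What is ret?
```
Call trace:
pow_rec(b=4, n=7)
  pow_rec(b=4, n=6)
    pow_rec(b=4, n=5)
      pow_rec(b=4, n=4)
        pow_rec(b=4, n=3)
          pow_rec(b=4, n=2)
            pow_rec(b=4, n=1)
              pow_rec(b=4, n=0)
              -> return 1
            -> return 4
          -> return 16
        -> return 64
      -> return 256
    -> return 1024
  -> return 4096
-> return 16384

Final answer: 16384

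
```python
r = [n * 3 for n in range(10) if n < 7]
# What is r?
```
Trace:
  n=0
  n=1
  n=2
  n=3
  n=4
  n=5
  n=6
  n=7
  n=8
  n=9
  r=[0, 3, 6, 9, 12, 15, 18]

Final answer: [0, 3, 6, 9, 12, 15, 18]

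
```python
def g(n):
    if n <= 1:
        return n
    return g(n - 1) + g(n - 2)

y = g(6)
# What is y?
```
Call trace (a repeated sub-call is expanded the first time; later identical calls just restate its return value):
g(n=6)
  g(n=5)
    g(n=4)
      g(n=3)
        g(n=2)
          g(n=1)
          -> return 1
          g(n=0)
          -> return 0
        -> return 1
        g(n=1)
        -> return 1
      -> return 2
      g(n=2) -> return 1  (same call as traced above)
    -> return 3
    g(n=3) -> return 2  (same call as traced above)
  -> return 5
  g(n=4) -> return 3  (same call as traced above)
-> return 8

Final answer: 8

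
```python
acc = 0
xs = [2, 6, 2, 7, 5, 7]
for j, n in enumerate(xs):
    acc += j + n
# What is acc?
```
Trace:
  acc=0
  acc=2, j=0, n=2
  acc=9, j=1, n=6
  acc=13, j=2, n=2
  acc=23, j=3, n=7
  acc=32, j=4, n=5
  acc=44, j=5, n=7

Final answer: 44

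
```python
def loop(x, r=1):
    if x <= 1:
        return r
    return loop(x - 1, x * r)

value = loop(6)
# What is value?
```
Call trace:
loop(x=6, r=1)
  loop(x=5, r=6)
    loop(x=4, r=30)
      loop(x=3, r=120)
        loop(x=2, r=360)
          loop(x=1, r=720)
          -> return 720
        -> return 720
      -> return 720
    -> return 720
  -> return 720
-> return 720

Final answer: 720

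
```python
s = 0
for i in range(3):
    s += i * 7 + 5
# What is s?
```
Trace:
  s=0
  s=5, i=0
  s=17, i=1
  s=36, i=2

Final answer: 36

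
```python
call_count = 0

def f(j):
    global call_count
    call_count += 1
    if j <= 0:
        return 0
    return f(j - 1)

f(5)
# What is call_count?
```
Call trace:
f(j=5)
  f(j=4)
    f(j=3)
      f(j=2)
        f(j=1)
          f(j=0)
          -> return 0
        -> return 0
      -> return 0
    -> return 0
  -> return 0
-> return 0

call_count is incremented once per call. f is entered once for each j = 5, 4, 3, 2, 1, 0 (the j <= 0 call returns without recursing), i.e. 5 + 1 calls.
call_count = 6

Final answer: 6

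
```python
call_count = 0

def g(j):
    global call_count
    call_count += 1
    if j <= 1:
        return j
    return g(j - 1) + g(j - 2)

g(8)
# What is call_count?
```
Call trace (a repeated sub-call is expanded the first time; later identical calls just restate its return value):
g(j=8)
  g(j=7)
    g(j=6)
      g(j=5)
        g(j=4)
          g(j=3)
            g(j=2)
              g(j=1)
              -> return 1
              g(j=0)
              -> return 0
            -> return 1
            g(j=1)
            -> return 1
          -> return 2
          g(j=2) -> return 1  (same call as traced above)
        -> return 3
        g(j=3) -> return 2  (same call as traced above)
      -> return 5
      g(j=4) -> return 3  (same call as traced above)
    -> return 8
    g(j=5) -> return 5  (same call as traced above)
  -> return 13
  g(j=6) -> return 8  (same call as traced above)
-> return 21

call_count is incremented once per call, so count the calls in each subtree. Let C(j) = number of calls made by g(j).
C(0) = C(1) = 1 (base case, no recursion); C(j) = 1 + C(j - 1) + C(j - 2) otherwise.
C(2) = 1 + C(1) + C(0) = 1 + 1 + 1 = 3
C(3) = 1 + C(2) + C(1) = 1 + 3 + 1 = 5
C(4) = 1 + C(3) + C(2) = 1 + 5 + 3 = 9
C(5) = 1 + C(4) + C(3) = 1 + 9 + 5 = 15
C(6) = 1 + C(5) + C(4) = 1 + 15 + 9 = 25
C(7) = 1 + C(6) + C(5) = 1 + 25 + 15 = 41
C(8) = 1 + C(7) + C(6) = 1 + 41 + 25 = 67
call_count = C(8) = 67

Final answer: 67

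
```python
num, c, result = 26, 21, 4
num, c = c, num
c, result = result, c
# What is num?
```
Trace:
  num=26, c=21, result=4
  num=21, c=26, result=4
  num=21, c=4, result=26

Final answer: 21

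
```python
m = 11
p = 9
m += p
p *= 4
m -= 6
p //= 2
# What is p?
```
Trace:
  m=11
  m=11, p=9
  m=20, p=9
  m=20, p=36
  m=14, p=36
  m=14, p=18

Final answer: 18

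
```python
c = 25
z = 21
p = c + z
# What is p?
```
Trace:
  c=25
  c=25, z=21
  c=25, z=21, p=46

Final answer: 46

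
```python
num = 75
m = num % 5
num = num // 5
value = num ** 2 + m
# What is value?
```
Trace:
  num=75
  num=75, m=0
  num=15, m=0
  num=15, m=0, value=225

Final answer: 225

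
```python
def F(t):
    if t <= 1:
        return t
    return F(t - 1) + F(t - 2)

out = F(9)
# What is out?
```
Call trace (a repeated sub-call is expanded the first time; later identical calls just restate its return value):
F(t=9)
  F(t=8)
    F(t=7)
      F(t=6)
        F(t=5)
          F(t=4)
            F(t=3)
              F(t=2)
                F(t=1)
                -> return 1
                F(t=0)
                -> return 0
              -> return 1
              F(t=1)
              -> return 1
            -> return 2
            F(t=2) -> return 1  (same call as traced above)
          -> return 3
          F(t=3) -> return 2  (same call as traced above)
        -> return 5
        F(t=4) -> return 3  (same call as traced above)
      -> return 8
      F(t=5) -> return 5  (same call as traced above)
    -> return 13
    F(t=6) -> return 8  (same call as traced above)
  -> return 21
  F(t=7) -> return 13  (same call as traced above)
-> return 34

Final answer: 34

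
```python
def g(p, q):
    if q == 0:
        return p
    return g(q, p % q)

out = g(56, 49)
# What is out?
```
Call trace:
g(p=56, q=49)
  g(p=49, q=7)
    g(p=7, q=0)
    -> return 7
  -> return 7
-> return 7

Final answer: 7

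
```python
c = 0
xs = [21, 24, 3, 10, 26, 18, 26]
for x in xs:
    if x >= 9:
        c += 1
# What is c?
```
Trace:
  c=0
  c=1, x=21
  c=2, x=24
  c=2, x=3
  c=3, x=10
  c=4, x=26
  c=5, x=18
  c=6, x=26

Final answer: 6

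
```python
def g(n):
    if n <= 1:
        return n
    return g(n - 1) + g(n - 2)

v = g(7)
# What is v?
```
Call trace (a repeated sub-call is expanded the first time; later identical calls just restate its return value):
g(n=7)
  g(n=6)
    g(n=5)
      g(n=4)
        g(n=3)
          g(n=2)
            g(n=1)
            -> return 1
            g(n=0)
            -> return 0
          -> return 1
          g(n=1)
          -> return 1
        -> return 2
        g(n=2) -> return 1  (same call as traced above)
      -> return 3
      g(n=3) -> return 2  (same call as traced above)
    -> return 5
    g(n=4) -> return 3  (same call as traced above)
  -> return 8
  g(n=5) -> return 5  (same call as traced above)
-> return 13

Final answer: 13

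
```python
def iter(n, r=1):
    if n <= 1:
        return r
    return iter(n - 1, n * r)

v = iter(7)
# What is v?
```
Call trace:
iter(n=7, r=1)
  iter(n=6, r=7)
    iter(n=5, r=42)
      iter(n=4, r=210)
        iter(n=3, r=840)
          iter(n=2, r=2520)
            iter(n=1, r=5040)
            -> return 5040
          -> return 5040
        -> return 5040
      -> return 5040
    -> return 5040
  -> return 5040
-> return 5040

Final answer: 5040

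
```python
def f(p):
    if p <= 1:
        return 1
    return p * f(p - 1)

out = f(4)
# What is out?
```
Call trace:
f(p=4)
  f(p=3)
    f(p=2)
      f(p=1)
      -> return 1
    -> return 2
  -> return 6
-> return 24

Final answer: 24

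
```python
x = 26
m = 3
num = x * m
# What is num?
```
Trace:
  x=26
  x=26, m=3
  x=26, m=3, num=78

Final answer: 78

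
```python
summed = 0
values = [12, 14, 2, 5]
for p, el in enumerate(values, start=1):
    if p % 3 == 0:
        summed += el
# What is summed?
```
Trace:
  summed=0
  summed=0, p=1, el=12
  summed=0, p=2, el=14
  summed=2, p=3, el=2
  summed=2, p=4, el=5

Final answer: 2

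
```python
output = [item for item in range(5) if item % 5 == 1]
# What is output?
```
Trace:
  item=0
  item=1
  item=2
  item=3
  item=4
  output=[1]

Final answer: [1]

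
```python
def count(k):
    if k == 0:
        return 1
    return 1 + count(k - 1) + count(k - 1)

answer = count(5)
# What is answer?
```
Call trace (a repeated sub-call is expanded the first time; later identical calls just restate its return value):
count(k=5)
  count(k=4)
    count(k=3)
      count(k=2)
        count(k=1)
          count(k=0)
          -> return 1
          count(k=0)
          -> return 1
        -> return 3
        count(k=1) -> return 3  (same call as traced above)
      -> return 7
      count(k=2) -> return 7  (same call as traced above)
    -> return 15
    count(k=3) -> return 15  (same call as traced above)
  -> return 31
  count(k=4) -> return 31  (same call as traced above)
-> return 63

Final answer: 63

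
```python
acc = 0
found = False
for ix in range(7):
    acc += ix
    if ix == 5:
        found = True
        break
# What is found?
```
Trace:
  acc=0
  acc=0, found=False
  acc=0, found=False, ix=0
  acc=1, found=False, ix=1
  acc=3, found=False, ix=2
  acc=6, found=False, ix=3
  acc=10, found=False, ix=4
  acc=15, found=True, ix=5

Final answer: True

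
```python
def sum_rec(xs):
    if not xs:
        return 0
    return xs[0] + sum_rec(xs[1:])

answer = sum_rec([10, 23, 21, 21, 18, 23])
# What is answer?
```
Call trace:
sum_rec(xs=[10, 23, 21, 21, 18, 23])
  sum_rec(xs=[23, 21, 21, 18, 23])
    sum_rec(xs=[21, 21, 18, 23])
      sum_rec(xs=[21, 18, 23])
        sum_rec(xs=[18, 23])
          sum_rec(xs=[23])
            sum_rec(xs=[])
            -> return 0
          -> return 23
        -> return 41
      -> return 62
    -> return 83
  -> return 106
-> return 116

Final answer: 116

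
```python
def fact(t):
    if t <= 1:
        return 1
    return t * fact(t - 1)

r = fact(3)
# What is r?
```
Call trace:
fact(t=3)
  fact(t=2)
    fact(t=1)
    -> return 1
  -> return 2
-> return 6

Final answer: 6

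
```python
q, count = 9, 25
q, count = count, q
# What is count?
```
Trace:
  q=9, count=25
  q=25, count=9

Final answer: 9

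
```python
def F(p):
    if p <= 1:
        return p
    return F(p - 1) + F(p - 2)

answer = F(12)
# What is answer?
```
Call trace (a repeated sub-call is expanded the first time; later identical calls just restate its return value):
F(p=12)
  F(p=11)
    F(p=10)
      F(p=9)
        F(p=8)
          F(p=7)
            F(p=6)
              F(p=5)
                F(p=4)
                  F(p=3)
                    F(p=2)
                      F(p=1)
                      -> return 1
                      F(p=0)
                      -> return 0
                    -> return 1
                    F(p=1)
                    -> return 1
                  -> return 2
                  F(p=2) -> return 1  (same call as traced above)
                -> return 3
                F(p=3) -> return 2  (same call as traced above)
              -> return 5
              F(p=4) -> return 3  (same call as traced above)
            -> return 8
            F(p=5) -> return 5  (same call as traced above)
          -> return 13
          F(p=6) -> return 8  (same call as traced above)
        -> return 21
        F(p=7) -> return 13  (same call as traced above)
      -> return 34
      F(p=8) -> return 21  (same call as traced above)
    -> return 55
    F(p=9) -> return 34  (same call as traced above)
  -> return 89
  F(p=10) -> return 55  (same call as traced above)
-> return 144

Final answer: 144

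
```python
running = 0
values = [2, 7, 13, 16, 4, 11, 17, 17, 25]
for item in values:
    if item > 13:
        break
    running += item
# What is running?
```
Trace:
  running=0
  running=2, item=2
  running=9, item=7
  running=22, item=13
  running=22, item=16

Final answer: 22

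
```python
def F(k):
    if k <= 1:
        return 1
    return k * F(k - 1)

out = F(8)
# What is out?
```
Call trace:
F(k=8)
  F(k=7)
    F(k=6)
      F(k=5)
        F(k=4)
          F(k=3)
            F(k=2)
              F(k=1)
              -> return 1
            -> return 2
          -> return 6
        -> return 24
      -> return 120
    -> return 720
  -> return 5040
-> return 40320

Final answer: 40320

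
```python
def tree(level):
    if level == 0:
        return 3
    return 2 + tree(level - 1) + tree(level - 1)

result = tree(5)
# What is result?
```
Call trace (a repeated sub-call is expanded the first time; later identical calls just restate its return value):
tree(level=5)
  tree(level=4)
    tree(level=3)
      tree(level=2)
        tree(level=1)
          tree(level=0)
          -> return 3
          tree(level=0)
          -> return 3
        -> return 8
        tree(level=1) -> return 8  (same call as traced above)
      -> return 18
      tree(level=2) -> return 18  (same call as traced above)
    -> return 38
    tree(level=3) -> return 38  (same call as traced above)
  -> return 78
  tree(level=4) -> return 78  (same call as traced above)
-> return 158

Final answer: 158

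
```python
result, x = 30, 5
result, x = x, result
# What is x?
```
Trace:
  result=30, x=5
  result=5, x=30

Final answer: 30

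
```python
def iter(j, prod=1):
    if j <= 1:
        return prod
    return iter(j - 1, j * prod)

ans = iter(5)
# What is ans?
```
Call trace:
iter(j=5, prod=1)
  iter(j=4, prod=5)
    iter(j=3, prod=20)
      iter(j=2, prod=60)
        iter(j=1, prod=120)
        -> return 120
      -> return 120
    -> return 120
  -> return 120
-> return 120

Final answer: 120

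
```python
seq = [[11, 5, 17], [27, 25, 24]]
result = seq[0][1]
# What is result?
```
Trace:
  seq=[[11, 5, 17], [27, 25, 24]]
  seq=[[11, 5, 17], [27, 25, 24]], result=5

Final answer: 5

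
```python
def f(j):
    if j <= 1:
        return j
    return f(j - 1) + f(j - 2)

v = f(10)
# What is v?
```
Call trace (a repeated sub-call is expanded the first time; later identical calls just restate its return value):
f(j=10)
  f(j=9)
    f(j=8)
      f(j=7)
        f(j=6)
          f(j=5)
            f(j=4)
              f(j=3)
                f(j=2)
                  f(j=1)
                  -> return 1
                  f(j=0)
                  -> return 0
                -> return 1
                f(j=1)
                -> return 1
              -> return 2
              f(j=2) -> return 1  (same call as traced above)
            -> return 3
            f(j=3) -> return 2  (same call as traced above)
          -> return 5
          f(j=4) -> return 3  (same call as traced above)
        -> return 8
        f(j=5) -> return 5  (same call as traced above)
      -> return 13
      f(j=6) -> return 8  (same call as traced above)
    -> return 21
    f(j=7) -> return 13  (same call as traced above)
  -> return 34
  f(j=8) -> return 21  (same call as traced above)
-> return 55

Final answer: 55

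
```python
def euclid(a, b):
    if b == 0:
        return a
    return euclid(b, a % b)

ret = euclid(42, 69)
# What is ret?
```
Call trace:
euclid(a=42, b=69)
  euclid(a=69, b=42)
    euclid(a=42, b=27)
      euclid(a=27, b=15)
        euclid(a=15, b=12)
          euclid(a=12, b=3)
            euclid(a=3, b=0)
            -> return 3
          -> return 3
        -> return 3
      -> return 3
    -> return 3
  -> return 3
-> return 3

Final answer: 3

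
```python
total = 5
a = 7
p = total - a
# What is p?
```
Trace:
  total=5
  total=5, a=7
  total=5, a=7, p=-2

Final answer: -2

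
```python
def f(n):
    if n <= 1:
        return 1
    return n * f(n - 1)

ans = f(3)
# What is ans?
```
Call trace:
f(n=3)
  f(n=2)
    f(n=1)
    -> return 1
  -> return 2
-> return 6

Final answer: 6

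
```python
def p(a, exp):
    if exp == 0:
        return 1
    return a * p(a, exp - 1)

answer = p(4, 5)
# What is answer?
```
Call trace:
p(a=4, exp=5)
  p(a=4, exp=4)
    p(a=4, exp=3)
      p(a=4, exp=2)
        p(a=4, exp=1)
          p(a=4, exp=0)
          -> return 1
        -> return 4
      -> return 16
    -> return 64
  -> return 256
-> return 1024

Final answer: 1024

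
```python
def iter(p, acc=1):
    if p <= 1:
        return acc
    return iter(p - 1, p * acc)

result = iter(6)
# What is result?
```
Call trace:
iter(p=6, acc=1)
  iter(p=5, acc=6)
    iter(p=4, acc=30)
      iter(p=3, acc=120)
        iter(p=2, acc=360)
          iter(p=1, acc=720)
          -> return 720
        -> return 720
      -> return 720
    -> return 720
  -> return 720
-> return 720

Final answer: 720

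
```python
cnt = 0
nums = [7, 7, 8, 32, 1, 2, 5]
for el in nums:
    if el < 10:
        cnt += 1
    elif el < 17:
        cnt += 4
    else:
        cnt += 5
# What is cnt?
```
Trace:
  cnt=0
  cnt=1, el=7
  cnt=2, el=7
  cnt=3, el=8
  cnt=8, el=32
  cnt=9, el=1
  cnt=10, el=2
  cnt=11, el=5

Final answer: 11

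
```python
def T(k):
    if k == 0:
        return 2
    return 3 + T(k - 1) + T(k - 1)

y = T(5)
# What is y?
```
Call trace (a repeated sub-call is expanded the first time; later identical calls just restate its return value):
T(k=5)
  T(k=4)
    T(k=3)
      T(k=2)
        T(k=1)
          T(k=0)
          -> return 2
          T(k=0)
          -> return 2
        -> return 7
        T(k=1) -> return 7  (same call as traced above)
      -> return 17
      T(k=2) -> return 17  (same call as traced above)
    -> return 37
    T(k=3) -> return 37  (same call as traced above)
  -> return 77
  T(k=4) -> return 77  (same call as traced above)
-> return 157

Final answer: 157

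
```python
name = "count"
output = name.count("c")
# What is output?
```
Trace:
  name='count'
  name='count', output=1

Final answer: 1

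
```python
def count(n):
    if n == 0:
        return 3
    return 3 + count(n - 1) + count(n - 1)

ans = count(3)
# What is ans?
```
Call trace (a repeated sub-call is expanded the first time; later identical calls just restate its return value):
count(n=3)
  count(n=2)
    count(n=1)
      count(n=0)
      -> return 3
      count(n=0)
      -> return 3
    -> return 9
    count(n=1) -> return 9  (same call as traced above)
  -> return 21
  count(n=2) -> return 21  (same call as traced above)
-> return 45

Final answer: 45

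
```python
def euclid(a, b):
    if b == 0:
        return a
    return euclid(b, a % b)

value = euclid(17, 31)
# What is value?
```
Call trace:
euclid(a=17, b=31)
  euclid(a=31, b=17)
    euclid(a=17, b=14)
      euclid(a=14, b=3)
        euclid(a=3, b=2)
          euclid(a=2, b=1)
            euclid(a=1, b=0)
            -> return 1
          -> return 1
        -> return 1
      -> return 1
    -> return 1
  -> return 1
-> return 1

Final answer: 1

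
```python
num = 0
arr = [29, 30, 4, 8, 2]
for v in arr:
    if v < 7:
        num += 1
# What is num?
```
Trace:
  num=0
  num=0, v=29
  num=0, v=30
  num=1, v=4
  num=1, v=8
  num=2, v=2

Final answer: 2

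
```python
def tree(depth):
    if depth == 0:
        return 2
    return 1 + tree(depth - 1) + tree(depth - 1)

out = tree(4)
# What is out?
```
Call trace (a repeated sub-call is expanded the first time; later identical calls just restate its return value):
tree(depth=4)
  tree(depth=3)
    tree(depth=2)
      tree(depth=1)
        tree(depth=0)
        -> return 2
        tree(depth=0)
        -> return 2
      -> return 5
      tree(depth=1) -> return 5  (same call as traced above)
    -> return 11
    tree(depth=2) -> return 11  (same call as traced above)
  -> return 23
  tree(depth=3) -> return 23  (same call as traced above)
-> return 47

Final answer: 47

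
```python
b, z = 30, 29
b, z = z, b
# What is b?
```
Trace:
  b=30, z=29
  b=29, z=30

Final answer: 29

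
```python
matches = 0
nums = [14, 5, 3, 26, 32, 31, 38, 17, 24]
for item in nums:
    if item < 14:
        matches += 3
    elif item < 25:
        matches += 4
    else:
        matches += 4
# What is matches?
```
Trace:
  matches=0
  matches=4, item=14
  matches=7, item=5
  matches=10, item=3
  matches=14, item=26
  matches=18, item=32
  matches=22, item=31
  matches=26, item=38
  matches=30, item=17
  matches=34, item=24

Final answer: 34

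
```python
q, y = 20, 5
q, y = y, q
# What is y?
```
Trace:
  q=20, y=5
  q=5, y=20

Final answer: 20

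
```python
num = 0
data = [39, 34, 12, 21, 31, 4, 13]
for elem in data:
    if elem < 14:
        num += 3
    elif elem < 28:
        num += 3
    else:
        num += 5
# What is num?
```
Trace:
  num=0
  num=5, elem=39
  num=10, elem=34
  num=13, elem=12
  num=16, elem=21
  num=21, elem=31
  num=24, elem=4
  num=27, elem=13

Final answer: 27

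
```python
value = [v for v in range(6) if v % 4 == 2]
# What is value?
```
Trace:
  v=0
  v=1
  v=2
  v=3
  v=4
  v=5
  value=[2]

Final answer: [2]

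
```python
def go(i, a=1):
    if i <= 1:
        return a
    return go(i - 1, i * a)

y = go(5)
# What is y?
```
Call trace:
go(i=5, a=1)
  go(i=4, a=5)
    go(i=3, a=20)
      go(i=2, a=60)
        go(i=1, a=120)
        -> return 120
      -> return 120
    -> return 120
  -> return 120
-> return 120

Final answer: 120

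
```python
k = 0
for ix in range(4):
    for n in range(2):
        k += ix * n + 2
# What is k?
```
Trace:
  k=0
  k=2, ix=0, n=0
  k=4, ix=0, n=1
  k=6, ix=1, n=0
  k=9, ix=1, n=1
  k=11, ix=2, n=0
  k=15, ix=2, n=1
  k=17, ix=3, n=0
  k=22, ix=3, n=1

Final answer: 22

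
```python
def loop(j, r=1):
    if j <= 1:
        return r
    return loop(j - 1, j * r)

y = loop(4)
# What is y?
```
Call trace:
loop(j=4, r=1)
  loop(j=3, r=4)
    loop(j=2, r=12)
      loop(j=1, r=24)
      -> return 24
    -> return 24
  -> return 24
-> return 24

Final answer: 24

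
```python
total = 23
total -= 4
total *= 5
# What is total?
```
Trace:
  total=23
  total=19
  total=95

Final answer: 95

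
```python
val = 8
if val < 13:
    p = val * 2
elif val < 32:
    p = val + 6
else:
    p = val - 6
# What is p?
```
Trace:
  val=8
  val=8, p=16

Final answer: 16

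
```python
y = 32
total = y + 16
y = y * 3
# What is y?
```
Trace:
  y=32
  y=32, total=48
  y=96, total=48

Final answer: 96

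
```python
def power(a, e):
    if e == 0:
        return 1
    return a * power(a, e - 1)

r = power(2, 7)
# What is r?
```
Call trace:
power(a=2, e=7)
  power(a=2, e=6)
    power(a=2, e=5)
      power(a=2, e=4)
        power(a=2, e=3)
          power(a=2, e=2)
            power(a=2, e=1)
              power(a=2, e=0)
              -> return 1
            -> return 2
          -> return 4
        -> return 8
      -> return 16
    -> return 32
  -> return 64
-> return 128

Final answer: 128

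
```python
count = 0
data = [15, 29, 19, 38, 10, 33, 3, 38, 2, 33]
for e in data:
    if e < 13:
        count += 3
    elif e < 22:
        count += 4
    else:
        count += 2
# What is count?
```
Trace:
  count=0
  count=4, e=15
  count=6, e=29
  count=10, e=19
  count=12, e=38
  count=15, e=10
  count=17, e=33
  count=20, e=3
  count=22, e=38
  count=25, e=2
  count=27, e=33

Final answer: 27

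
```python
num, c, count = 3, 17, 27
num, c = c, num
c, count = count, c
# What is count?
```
Trace:
  num=3, c=17, count=27
  num=17, c=3, count=27
  num=17, c=27, count=3

Final answer: 3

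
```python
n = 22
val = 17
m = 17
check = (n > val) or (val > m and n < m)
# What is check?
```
Trace:
  n=22
  n=22, val=17
  n=22, val=17, m=17
  n=22, val=17, m=17, check=True

Final answer: True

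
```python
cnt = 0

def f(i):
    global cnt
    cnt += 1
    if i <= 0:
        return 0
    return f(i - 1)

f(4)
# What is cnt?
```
Call trace:
f(i=4)
  f(i=3)
    f(i=2)
      f(i=1)
        f(i=0)
        -> return 0
      -> return 0
    -> return 0
  -> return 0
-> return 0

cnt is incremented once per call. f is entered once for each i = 4, 3, 2, 1, 0 (the i <= 0 call returns without recursing), i.e. 4 + 1 calls.
cnt = 5

Final answer: 5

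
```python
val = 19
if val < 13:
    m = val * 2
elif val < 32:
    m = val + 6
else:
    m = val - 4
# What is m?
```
Trace:
  val=19
  val=19, m=25

Final answer: 25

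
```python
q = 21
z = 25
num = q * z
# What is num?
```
Trace:
  q=21
  q=21, z=25
  q=21, z=25, num=525

Final answer: 525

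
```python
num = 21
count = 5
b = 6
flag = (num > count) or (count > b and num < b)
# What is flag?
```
Trace:
  num=21
  num=21, count=5
  num=21, count=5, b=6
  num=21, count=5, b=6, flag=True

Final answer: True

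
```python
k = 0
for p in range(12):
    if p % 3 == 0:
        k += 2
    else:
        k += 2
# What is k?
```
Trace:
  k=0
  k=2, p=0
  k=4, p=1
  k=6, p=2
  k=8, p=3
  k=10, p=4
  k=12, p=5
  k=14, p=6
  k=16, p=7
  k=18, p=8
  k=20, p=9
  k=22, p=10
  k=24, p=11

Final answer: 24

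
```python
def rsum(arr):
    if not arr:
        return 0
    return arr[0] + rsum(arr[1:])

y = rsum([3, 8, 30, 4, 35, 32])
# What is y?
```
Call trace:
rsum(arr=[3, 8, 30, 4, 35, 32])
  rsum(arr=[8, 30, 4, 35, 32])
    rsum(arr=[30, 4, 35, 32])
      rsum(arr=[4, 35, 32])
        rsum(arr=[35, 32])
          rsum(arr=[32])
            rsum(arr=[])
            -> return 0
          -> return 32
        -> return 67
      -> return 71
    -> return 101
  -> return 109
-> return 112

Final answer: 112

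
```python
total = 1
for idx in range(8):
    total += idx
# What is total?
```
Trace:
  total=1
  total=1, idx=0
  total=2, idx=1
  total=4, idx=2
  total=7, idx=3
  total=11, idx=4
  total=16, idx=5
  total=22, idx=6
  total=29, idx=7

Final answer: 29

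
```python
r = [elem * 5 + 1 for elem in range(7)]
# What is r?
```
Trace:
  elem=0
  elem=1
  elem=2
  elem=3
  elem=4
  elem=5
  elem=6
  r=[1, 6, 11, 16, 21, 26, 31]

Final answer: [1, 6, 11, 16, 21, 26, 31]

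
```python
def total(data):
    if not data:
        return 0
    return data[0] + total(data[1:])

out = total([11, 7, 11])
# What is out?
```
Call trace:
total(data=[11, 7, 11])
  total(data=[7, 11])
    total(data=[11])
      total(data=[])
      -> return 0
    -> return 11
  -> return 18
-> return 29

Final answer: 29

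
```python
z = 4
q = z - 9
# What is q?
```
Trace:
  z=4
  z=4, q=-5

Final answer: -5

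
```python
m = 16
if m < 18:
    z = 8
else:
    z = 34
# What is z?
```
Trace:
  m=16
  m=16, z=8

Final answer: 8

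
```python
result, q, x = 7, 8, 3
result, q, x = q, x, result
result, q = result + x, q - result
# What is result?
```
Trace:
  result=7, q=8, x=3
  result=8, q=3, x=7
  result=15, q=-5, x=7

Final answer: 15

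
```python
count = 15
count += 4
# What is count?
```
Trace:
  count=15
  count=19

Final answer: 19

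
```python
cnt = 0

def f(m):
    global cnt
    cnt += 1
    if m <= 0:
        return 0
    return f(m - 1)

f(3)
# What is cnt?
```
Call trace:
f(m=3)
  f(m=2)
    f(m=1)
      f(m=0)
      -> return 0
    -> return 0
  -> return 0
-> return 0

cnt is incremented once per call. f is entered once for each m = 3, 2, 1, 0 (the m <= 0 call returns without recursing), i.e. 3 + 1 calls.
cnt = 4

Final answer: 4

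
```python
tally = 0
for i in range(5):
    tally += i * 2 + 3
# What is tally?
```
Trace:
  tally=0
  tally=3, i=0
  tally=8, i=1
  tally=15, i=2
  tally=24, i=3
  tally=35, i=4

Final answer: 35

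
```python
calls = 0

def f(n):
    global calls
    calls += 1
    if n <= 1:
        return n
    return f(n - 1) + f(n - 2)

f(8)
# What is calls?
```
Call trace (a repeated sub-call is expanded the first time; later identical calls just restate its return value):
f(n=8)
  f(n=7)
    f(n=6)
      f(n=5)
        f(n=4)
          f(n=3)
            f(n=2)
              f(n=1)
              -> return 1
              f(n=0)
              -> return 0
            -> return 1
            f(n=1)
            -> return 1
          -> return 2
          f(n=2) -> return 1  (same call as traced above)
        -> return 3
        f(n=3) -> return 2  (same call as traced above)
      -> return 5
      f(n=4) -> return 3  (same call as traced above)
    -> return 8
    f(n=5) -> return 5  (same call as traced above)
  -> return 13
  f(n=6) -> return 8  (same call as traced above)
-> return 21

calls is incremented once per call, so count the calls in each subtree. Let C(n) = number of calls made by f(n).
C(0) = C(1) = 1 (base case, no recursion); C(n) = 1 + C(n - 1) + C(n - 2) otherwise.
C(2) = 1 + C(1) + C(0) = 1 + 1 + 1 = 3
C(3) = 1 + C(2) + C(1) = 1 + 3 + 1 = 5
C(4) = 1 + C(3) + C(2) = 1 + 5 + 3 = 9
C(5) = 1 + C(4) + C(3) = 1 + 9 + 5 = 15
C(6) = 1 + C(5) + C(4) = 1 + 15 + 9 = 25
C(7) = 1 + C(6) + C(5) = 1 + 25 + 15 = 41
C(8) = 1 + C(7) + C(6) = 1 + 41 + 25 = 67
calls = C(8) = 67

Final answer: 67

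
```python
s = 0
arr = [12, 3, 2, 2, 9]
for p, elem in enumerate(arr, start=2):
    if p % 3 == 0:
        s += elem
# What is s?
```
Trace:
  s=0
  s=0, p=2, elem=12
  s=3, p=3, elem=3
  s=3, p=4, elem=2
  s=3, p=5, elem=2
  s=12, p=6, elem=9

Final answer: 12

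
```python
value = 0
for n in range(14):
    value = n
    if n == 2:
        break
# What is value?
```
Trace:
  value=0
  value=0, n=0
  value=1, n=1
  value=2, n=2

Final answer: 2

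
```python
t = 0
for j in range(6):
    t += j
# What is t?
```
Trace:
  t=0
  t=0, j=0
  t=1, j=1
  t=3, j=2
  t=6, j=3
  t=10, j=4
  t=15, j=5

Final answer: 15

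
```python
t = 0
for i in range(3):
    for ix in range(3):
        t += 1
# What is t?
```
Trace:
  t=0
  t=1, i=0, ix=0
  t=2, i=0, ix=1
  t=3, i=0, ix=2
  t=4, i=1, ix=0
  t=5, i=1, ix=1
  t=6, i=1, ix=2
  t=7, i=2, ix=0
  t=8, i=2, ix=1
  t=9, i=2, ix=2

Final answer: 9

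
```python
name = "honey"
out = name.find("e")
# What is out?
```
Trace:
  name='honey'
  name='honey', out=3

Final answer: 3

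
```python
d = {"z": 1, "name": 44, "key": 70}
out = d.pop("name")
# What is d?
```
Trace:
  d={'z': 1, 'name': 44, 'key': 70}
  d={'z': 1, 'key': 70}, out=44

Final answer: {'z': 1, 'key': 70}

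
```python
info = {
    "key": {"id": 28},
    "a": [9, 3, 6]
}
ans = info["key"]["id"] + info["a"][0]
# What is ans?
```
Trace:
  info={'key': {'id': 28}, 'a': [9, 3, 6]}
  info={'key': {'id': 28}, 'a': [9, 3, 6]}, ans=37

Final answer: 37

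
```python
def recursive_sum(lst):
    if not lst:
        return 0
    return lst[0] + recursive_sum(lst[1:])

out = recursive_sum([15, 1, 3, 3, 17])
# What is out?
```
Call trace:
recursive_sum(lst=[15, 1, 3, 3, 17])
  recursive_sum(lst=[1, 3, 3, 17])
    recursive_sum(lst=[3, 3, 17])
      recursive_sum(lst=[3, 17])
        recursive_sum(lst=[17])
          recursive_sum(lst=[])
          -> return 0
        -> return 17
      -> return 20
    -> return 23
  -> return 24
-> return 39

Final answer: 39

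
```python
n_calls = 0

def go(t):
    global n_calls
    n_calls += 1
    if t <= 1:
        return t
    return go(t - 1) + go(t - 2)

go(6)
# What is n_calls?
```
Call trace (a repeated sub-call is expanded the first time; later identical calls just restate its return value):
go(t=6)
  go(t=5)
    go(t=4)
      go(t=3)
        go(t=2)
          go(t=1)
          -> return 1
          go(t=0)
          -> return 0
        -> return 1
        go(t=1)
        -> return 1
      -> return 2
      go(t=2) -> return 1  (same call as traced above)
    -> return 3
    go(t=3) -> return 2  (same call as traced above)
  -> return 5
  go(t=4) -> return 3  (same call as traced above)
-> return 8

n_calls is incremented once per call, so count the calls in each subtree. Let C(t) = number of calls made by go(t).
C(0) = C(1) = 1 (base case, no recursion); C(t) = 1 + C(t - 1) + C(t - 2) otherwise.
C(2) = 1 + C(1) + C(0) = 1 + 1 + 1 = 3
C(3) = 1 + C(2) + C(1) = 1 + 3 + 1 = 5
C(4) = 1 + C(3) + C(2) = 1 + 5 + 3 = 9
C(5) = 1 + C(4) + C(3) = 1 + 9 + 5 = 15
C(6) = 1 + C(5) + C(4) = 1 + 15 + 9 = 25
n_calls = C(6) = 25

Final answer: 25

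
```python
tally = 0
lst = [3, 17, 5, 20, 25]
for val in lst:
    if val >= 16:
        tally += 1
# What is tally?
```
Trace:
  tally=0
  tally=0, val=3
  tally=1, val=17
  tally=1, val=5
  tally=2, val=20
  tally=3, val=25

Final answer: 3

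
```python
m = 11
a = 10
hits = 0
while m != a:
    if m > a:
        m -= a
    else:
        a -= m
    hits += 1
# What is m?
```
Trace:
  m=11
  m=11, a=10
  m=11, a=10, hits=0
  m=1, a=10, hits=1
  m=1, a=9, hits=2
  m=1, a=8, hits=3
  m=1, a=7, hits=4
  m=1, a=6, hits=5
  m=1, a=5, hits=6
  m=1, a=4, hits=7
  m=1, a=3, hits=8
  m=1, a=2, hits=9
  m=1, a=1, hits=10

Final answer: 1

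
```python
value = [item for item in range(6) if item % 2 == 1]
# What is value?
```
Trace:
  item=0
  item=1
  item=2
  item=3
  item=4
  item=5
  value=[1, 3, 5]

Final answer: [1, 3, 5]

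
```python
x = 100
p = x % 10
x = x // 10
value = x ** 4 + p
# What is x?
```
Trace:
  x=100
  x=100, p=0
  x=10, p=0
  x=10, p=0, value=10000

Final answer: 10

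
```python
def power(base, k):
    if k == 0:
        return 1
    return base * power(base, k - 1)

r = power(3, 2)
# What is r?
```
Call trace:
power(base=3, k=2)
  power(base=3, k=1)
    power(base=3, k=0)
    -> return 1
  -> return 3
-> return 9

Final answer: 9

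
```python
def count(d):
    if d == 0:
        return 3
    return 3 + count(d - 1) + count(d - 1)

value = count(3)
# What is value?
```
Call trace (a repeated sub-call is expanded the first time; later identical calls just restate its return value):
count(d=3)
  count(d=2)
    count(d=1)
      count(d=0)
      -> return 3
      count(d=0)
      -> return 3
    -> return 9
    count(d=1) -> return 9  (same call as traced above)
  -> return 21
  count(d=2) -> return 21  (same call as traced above)
-> return 45

Final answer: 45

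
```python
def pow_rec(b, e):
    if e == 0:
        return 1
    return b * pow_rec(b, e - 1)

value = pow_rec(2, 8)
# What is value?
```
Call trace:
pow_rec(b=2, e=8)
  pow_rec(b=2, e=7)
    pow_rec(b=2, e=6)
      pow_rec(b=2, e=5)
        pow_rec(b=2, e=4)
          pow_rec(b=2, e=3)
            pow_rec(b=2, e=2)
              pow_rec(b=2, e=1)
                pow_rec(b=2, e=0)
                -> return 1
              -> return 2
            -> return 4
          -> return 8
        -> return 16
      -> return 32
    -> return 64
  -> return 128
-> return 256

Final answer: 256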